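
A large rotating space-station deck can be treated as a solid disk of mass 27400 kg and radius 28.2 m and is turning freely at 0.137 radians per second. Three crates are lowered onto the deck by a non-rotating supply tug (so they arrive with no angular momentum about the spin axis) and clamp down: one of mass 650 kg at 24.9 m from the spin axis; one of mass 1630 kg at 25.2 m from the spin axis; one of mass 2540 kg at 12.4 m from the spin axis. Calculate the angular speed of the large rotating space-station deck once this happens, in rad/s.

No external torque acts about the spin axis; L_before = L_after.
I_p = ½(27400)(28.2)² = 1.089e+07 kg·m².
Added inertia Σmr² = (650)(24.9)² + (1630)(25.2)² + (2540)(12.4)² = 1.829e+06 kg·m²; I_f = 1.089e+07 + 1.829e+06 = 1.272e+07 kg·m².
ω_f = I_p ω_i / I_f = (1.089e+07)(0.137) / 1.272e+07 = 0.1173 rad/s.

ω_f ≈ 0.117 rad/s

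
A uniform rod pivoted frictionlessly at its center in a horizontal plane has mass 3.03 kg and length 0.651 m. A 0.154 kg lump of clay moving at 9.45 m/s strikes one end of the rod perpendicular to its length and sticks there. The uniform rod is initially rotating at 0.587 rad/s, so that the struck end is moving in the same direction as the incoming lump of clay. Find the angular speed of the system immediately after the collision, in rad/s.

|ω_f| ≈ 4.35 rad/s

About the pivot the impulsive forces during the collision are internal, so angular momentum about that axis is conserved.
I_p = (1/12)(3.03)(0.651)² = 0.1070 kg·m². Taking the sense of the lump of clay's angular momentum as positive, L_{lump} = m v R = (0.154)(9.45)(0.651/2) = 0.4737 kg·m²/s.
L_i = +I_p ω_p + m v R = +(0.1070)(0.587) + 0.4737 = 0.5365 kg·m²/s.
After sticking, I_f = I_p + m R² = 0.1070 + (0.154)(0.651/2)² = 0.1233 kg·m².
ω_f = L_i / I_f = 0.5365 / 0.1233 = 4.350 rad/s.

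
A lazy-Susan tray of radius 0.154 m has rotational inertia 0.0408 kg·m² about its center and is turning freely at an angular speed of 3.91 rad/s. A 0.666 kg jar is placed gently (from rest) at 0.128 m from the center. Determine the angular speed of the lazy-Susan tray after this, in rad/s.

ω_f ≈ 3.08 rad/s

No external torque acts about the center; L_before = L_after.
Added inertia Σmr² = (0.666)(0.128)² = 0.01091 kg·m²; I_f = 0.04080 + 0.01091 = 0.05171 kg·m².
ω_f = I_p ω_i / I_f = (0.04080)(3.91) / 0.05171 = 3.085 rad/s.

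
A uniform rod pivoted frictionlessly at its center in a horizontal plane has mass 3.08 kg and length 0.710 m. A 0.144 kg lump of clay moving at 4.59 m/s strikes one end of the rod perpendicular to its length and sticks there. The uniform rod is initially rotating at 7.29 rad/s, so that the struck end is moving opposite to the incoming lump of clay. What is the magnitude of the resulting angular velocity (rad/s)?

About the pivot the impulsive forces during the collision are internal, so angular momentum about that axis is conserved.
I_p = (1/12)(3.08)(0.710)² = 0.1294 kg·m². Taking the sense of the lump of clay's angular momentum as positive, L_{lump} = m v R = (0.144)(4.59)(0.710/2) = 0.2346 kg·m²/s.
L_i = −I_p ω_p + m v R = −(0.1294)(7.29) + 0.2346 = -0.7086 kg·m²/s.
After sticking, I_f = I_p + m R² = 0.1294 + (0.144)(0.710/2)² = 0.1475 kg·m².
ω_f = L_i / I_f = -0.7086 / 0.1475 = -4.803 rad/s.

|ω_f| ≈ 4.80 rad/s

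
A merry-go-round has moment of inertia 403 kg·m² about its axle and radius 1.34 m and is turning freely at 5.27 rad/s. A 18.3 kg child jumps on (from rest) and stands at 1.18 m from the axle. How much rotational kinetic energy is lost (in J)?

No external torque acts about the axle; L_before = L_after.
Added inertia Σmr² = (18.3)(1.18)² = 25.48 kg·m²; I_f = 403.0 + 25.48 = 428.5 kg·m².
ω_f = I_p ω_i / I_f = (403.0)(5.27) / 428.5 = 4.957 rad/s.
KE_i = ½(403.0)(5.270 rad/s)² = 5596 J; KE_f = ½(428.5)(4.957)² = 5263 J.

energy lost ≈ 333 J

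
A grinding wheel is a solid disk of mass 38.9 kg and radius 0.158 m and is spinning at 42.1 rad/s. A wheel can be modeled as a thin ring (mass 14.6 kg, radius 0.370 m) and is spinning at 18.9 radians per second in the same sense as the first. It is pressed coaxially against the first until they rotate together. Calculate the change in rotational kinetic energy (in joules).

ΔKE ≈ -105 J

No external torque acts about the common axis, so total angular momentum is conserved.
Moments of inertia: I_A = ½(38.9)(0.158)² = 0.4855 kg·m²; I_B = (14.6)(0.370)² = 1.999 kg·m².
Taking A's sense as positive: L = (0.4855)(42.1) + (1.999)(18.9) = 58.22 kg·m²·rad/s.
Combined I = 0.4855 + 1.999 = 2.484 kg·m².
ω_f = L / I = 58.22 / 2.484 = 23.43 rad/s.
KE_i = ½ΣIω² = 787.3 J; KE_f = ½(2.484)(23.43)² = 682.1 J.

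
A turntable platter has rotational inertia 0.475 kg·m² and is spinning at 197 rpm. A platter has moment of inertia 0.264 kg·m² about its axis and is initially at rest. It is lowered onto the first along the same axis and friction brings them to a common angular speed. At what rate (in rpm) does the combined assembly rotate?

|ω_f| ≈ 127 rpm

No external torque acts about the common axis, so total angular momentum is conserved.
Taking A's sense as positive: L = (0.4750)(197) = 93.57 kg·m²·rpm.
Combined I = 0.4750 + 0.2640 = 0.7390 kg·m².
ω_f = L / I = 93.57 / 0.7390 = 126.6 rpm.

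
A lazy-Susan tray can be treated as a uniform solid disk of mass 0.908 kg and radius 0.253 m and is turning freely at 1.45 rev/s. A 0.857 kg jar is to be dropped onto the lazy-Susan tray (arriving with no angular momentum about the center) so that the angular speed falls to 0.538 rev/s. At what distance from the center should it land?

No external torque acts about the center; L_before = L_after.
I_p = ½(0.908)(0.253)² = 0.02906 kg·m².
I_p ω_i = (I_p + m r²) ω_f ⇒ m r² = I_p(ω_i/ω_f − 1) = 0.02906(1.45/0.538 − 1) = 0.04926 kg·m².
r = √(0.04926/0.857) = 0.2398 m.

r ≈ 0.240 m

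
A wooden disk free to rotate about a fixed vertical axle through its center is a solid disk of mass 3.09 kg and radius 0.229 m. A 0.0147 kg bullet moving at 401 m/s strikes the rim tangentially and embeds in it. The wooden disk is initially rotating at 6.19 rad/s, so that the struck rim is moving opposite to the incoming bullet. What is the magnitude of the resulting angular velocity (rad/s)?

About the axle the impulsive forces during the collision are internal, so angular momentum about that axis is conserved.
I_p = ½(3.09)(0.229)² = 0.08102 kg·m². Taking the sense of the bullet's angular momentum as positive, L_{bullet} = m v R = (0.0147)(401)(0.229) = 1.350 kg·m²/s.
L_i = −I_p ω_p + m v R = −(0.08102)(6.19) + 1.350 = 0.8484 kg·m²/s.
After sticking, I_f = I_p + m R² = 0.08102 + (0.0147)(0.229)² = 0.08179 kg·m².
ω_f = L_i / I_f = 0.8484 / 0.08179 = 10.37 rad/s.

|ω_f| ≈ 10.4 rad/s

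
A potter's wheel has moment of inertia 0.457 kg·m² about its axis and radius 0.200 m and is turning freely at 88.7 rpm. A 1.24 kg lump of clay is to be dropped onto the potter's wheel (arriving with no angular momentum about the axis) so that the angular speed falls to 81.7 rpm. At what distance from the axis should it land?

The added mass arrives with no angular momentum about the axis, and any external torque about the axis is negligible, so the system's angular momentum is conserved.
I_p ω_i = (I_p + m r²) ω_f ⇒ m r² = I_p(ω_i/ω_f − 1) = 0.4570(88.7/81.7 − 1) = 0.03916 kg·m².
r = √(0.03916/1.24) = 0.1777 m.

r ≈ 0.178 m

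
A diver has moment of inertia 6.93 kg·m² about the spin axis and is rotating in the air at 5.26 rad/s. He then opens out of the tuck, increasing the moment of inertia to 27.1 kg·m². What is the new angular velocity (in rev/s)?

ω₂ ≈ 0.214 rev/s

No external torque acts about the spin axis, so angular momentum is conserved.
ω₂ = I₁ω₁ / I₂ = (6.930)(5.26 rad/s) / (27.10) = 1.345 rad/s = 0.2141 rev/s.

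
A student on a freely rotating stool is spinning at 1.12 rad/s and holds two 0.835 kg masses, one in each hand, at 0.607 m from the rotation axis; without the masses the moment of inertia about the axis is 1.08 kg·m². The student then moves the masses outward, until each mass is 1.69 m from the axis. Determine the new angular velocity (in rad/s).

Angular momentum about the spin axis is conserved since the torque about it is zero.
I₁ = 1.08 + 2(0.835)(0.607)² = 1.695 kg·m²; I₂ = 1.08 + 2(0.835)(1.69)² = 5.850 kg·m².
ω₂ = I₁ω₁ / I₂ = (1.695)(1.12 rad/s) / (5.850) = 0.3246 rad/s.

ω₂ ≈ 0.325 rad/s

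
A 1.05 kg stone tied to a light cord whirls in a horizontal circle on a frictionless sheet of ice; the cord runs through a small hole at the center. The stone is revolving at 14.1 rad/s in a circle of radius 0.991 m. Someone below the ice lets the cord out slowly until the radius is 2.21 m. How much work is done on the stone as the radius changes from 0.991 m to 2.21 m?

W ≈ -81.9 J

No torque about the axis ⇒ m r₁² ω₁ = m r₂² ω₂.
ω₂ = ω₁ (r₁/r₂)² = (14.1)(0.991/2.21)² = 2.835 rad/s.
W = ΔKE = ½m(v₂² − v₁²) = -81.89 J.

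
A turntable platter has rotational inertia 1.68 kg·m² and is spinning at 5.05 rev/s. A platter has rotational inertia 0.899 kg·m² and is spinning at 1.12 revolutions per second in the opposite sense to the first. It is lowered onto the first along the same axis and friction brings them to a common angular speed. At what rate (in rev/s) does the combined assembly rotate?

No external torque acts about the common axis, so total angular momentum is conserved.
Taking A's sense as positive: L = (1.680)(5.05) − (0.8990)(1.12) = 7.477 kg·m²·rev/s.
Combined I = 1.680 + 0.8990 = 2.579 kg·m².
ω_f = L / I = 7.477 / 2.579 = 2.899 rev/s.

|ω_f| ≈ 2.90 rev/s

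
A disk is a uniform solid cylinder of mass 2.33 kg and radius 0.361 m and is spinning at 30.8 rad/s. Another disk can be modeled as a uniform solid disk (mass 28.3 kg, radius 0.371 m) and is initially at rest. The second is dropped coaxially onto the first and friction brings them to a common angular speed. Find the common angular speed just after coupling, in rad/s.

No external torque acts about the common axis, so total angular momentum is conserved.
Moments of inertia: I_A = ½(2.33)(0.361)² = 0.1518 kg·m²; I_B = ½(28.3)(0.371)² = 1.948 kg·m².
Taking A's sense as positive: L = (0.1518)(30.8) = 4.676 kg·m²·rad/s.
Combined I = 0.1518 + 1.948 = 2.099 kg·m².
ω_f = L / I = 4.676 / 2.099 = 2.227 rad/s.

|ω_f| ≈ 2.23 rad/s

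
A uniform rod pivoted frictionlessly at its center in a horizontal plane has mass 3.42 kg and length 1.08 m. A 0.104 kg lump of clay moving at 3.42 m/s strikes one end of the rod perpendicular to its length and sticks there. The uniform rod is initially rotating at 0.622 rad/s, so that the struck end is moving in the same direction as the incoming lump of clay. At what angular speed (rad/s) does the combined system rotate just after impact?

About the pivot the impulsive forces during the collision are internal, so angular momentum about that axis is conserved.
I_p = (1/12)(3.42)(1.08)² = 0.3324 kg·m². Taking the sense of the lump of clay's angular momentum as positive, L_{lump} = m v R = (0.104)(3.42)(1.08/2) = 0.1921 kg·m²/s.
L_i = +I_p ω_p + m v R = +(0.3324)(0.622) + 0.1921 = 0.3988 kg·m²/s.
After sticking, I_f = I_p + m R² = 0.3324 + (0.104)(1.08/2)² = 0.3628 kg·m².
ω_f = L_i / I_f = 0.3988 / 0.3628 = 1.099 rad/s.

|ω_f| ≈ 1.10 rad/s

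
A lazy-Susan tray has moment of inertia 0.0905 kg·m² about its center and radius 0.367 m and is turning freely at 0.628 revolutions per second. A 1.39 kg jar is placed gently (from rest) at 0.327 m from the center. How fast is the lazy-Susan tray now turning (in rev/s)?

No external torque acts about the center; L_before = L_after.
Added inertia Σmr² = (1.39)(0.327)² = 0.1486 kg·m²; I_f = 0.09050 + 0.1486 = 0.2391 kg·m².
ω_f = I_p ω_i / I_f = (0.09050)(0.628) / 0.2391 = 0.2377 rev/s.

ω_f ≈ 0.238 rev/s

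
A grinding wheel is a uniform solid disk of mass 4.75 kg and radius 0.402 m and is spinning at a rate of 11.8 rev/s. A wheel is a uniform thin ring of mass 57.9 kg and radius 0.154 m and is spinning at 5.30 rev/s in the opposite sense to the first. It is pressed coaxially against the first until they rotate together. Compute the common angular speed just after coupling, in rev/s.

No external torque acts about the common axis, so total angular momentum is conserved.
Moments of inertia: I_A = ½(4.75)(0.402)² = 0.3838 kg·m²; I_B = (57.9)(0.154)² = 1.373 kg·m².
Taking A's sense as positive: L = (0.3838)(11.8) − (1.373)(5.30) = -2.749 kg·m²·rev/s.
Combined I = 0.3838 + 1.373 = 1.757 kg·m².
ω_f = L / I = -2.749 / 1.757 = -1.565 rev/s.

|ω_f| ≈ 1.56 rev/s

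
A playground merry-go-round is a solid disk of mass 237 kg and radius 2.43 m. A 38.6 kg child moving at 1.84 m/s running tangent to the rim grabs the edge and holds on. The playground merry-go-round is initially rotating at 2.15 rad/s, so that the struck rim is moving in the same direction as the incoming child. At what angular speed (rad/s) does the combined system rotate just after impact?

The axle reaction passes through the axle and exerts no torque about it; angular momentum about the axle is conserved through the impact.
I_p = ½(237)(2.43)² = 699.7 kg·m². Taking the sense of the child's angular momentum as positive, L_{child} = m v R = (38.6)(1.84)(2.43) = 172.6 kg·m²/s.
L_i = +I_p ω_p + m v R = +(699.7)(2.15) + 172.6 = 1677 kg·m²/s.
After sticking, I_f = I_p + m R² = 699.7 + (38.6)(2.43)² = 927.7 kg·m².
ω_f = L_i / I_f = 1677 / 927.7 = 1.808 rad/s.

|ω_f| ≈ 1.81 rad/s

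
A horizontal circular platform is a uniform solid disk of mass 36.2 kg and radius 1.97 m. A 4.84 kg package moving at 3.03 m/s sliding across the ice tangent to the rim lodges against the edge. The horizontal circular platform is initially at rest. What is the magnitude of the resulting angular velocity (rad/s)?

About the central axle the impulsive forces during the collision are internal, so angular momentum about that axis is conserved.
I_p = ½(36.2)(1.97)² = 70.24 kg·m². Taking the sense of the package's angular momentum as positive, L_{package} = m v R = (4.84)(3.03)(1.97) = 28.89 kg·m²/s.
L_i = 0 + 28.89 = 28.89 kg·m²/s.
After sticking, I_f = I_p + m R² = 70.24 + (4.84)(1.97)² = 89.03 kg·m².
ω_f = L_i / I_f = 28.89 / 89.03 = 0.3245 rad/s.

|ω_f| ≈ 0.325 rad/s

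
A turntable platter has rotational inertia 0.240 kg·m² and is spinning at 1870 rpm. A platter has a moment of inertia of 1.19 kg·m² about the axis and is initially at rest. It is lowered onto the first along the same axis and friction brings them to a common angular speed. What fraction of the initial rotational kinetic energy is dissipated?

fraction ≈ 0.832

No external torque acts about the common axis, so total angular momentum is conserved.
Taking A's sense as positive: L = (0.2400)(1870) = 448.8 kg·m²·rpm.
Combined I = 0.2400 + 1.190 = 1.430 kg·m².
ω_f = L / I = 448.8 / 1.430 = 313.8 rpm.
KE_i = ½ΣIω² = 4602 J; KE_f = ½(1.430)(32.87)² = 772.3 J.
Fraction dissipated = (KE_i − KE_f)/KE_i = 0.8322.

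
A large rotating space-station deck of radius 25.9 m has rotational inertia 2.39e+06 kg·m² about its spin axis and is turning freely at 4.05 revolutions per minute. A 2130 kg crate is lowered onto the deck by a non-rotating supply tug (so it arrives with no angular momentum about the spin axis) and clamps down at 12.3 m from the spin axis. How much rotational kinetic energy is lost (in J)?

energy lost ≈ 25500 J

No external torque acts about the spin axis; L_before = L_after.
Added inertia Σmr² = (2130)(12.3)² = 3.222e+05 kg·m²; I_f = 2.390e+06 + 3.222e+05 = 2.712e+06 kg·m².
ω_f = I_p ω_i / I_f = (2.390e+06)(4.05) / 2.712e+06 = 3.569 rpm.
KE_i = ½(2.390e+06)(0.4241 rad/s)² = 2.149e+05 J; KE_f = ½(2.712e+06)(0.3737)² = 1.894e+05 J.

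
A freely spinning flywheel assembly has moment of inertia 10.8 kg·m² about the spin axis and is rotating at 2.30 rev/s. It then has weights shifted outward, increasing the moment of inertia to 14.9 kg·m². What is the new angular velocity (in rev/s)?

ω₂ ≈ 1.67 rev/s

Angular momentum about the spin axis is conserved since the torque about it is zero.
ω₂ = I₁ω₁ / I₂ = (10.80)(2.30 rev/s) / (14.90) = 1.667 rev/s.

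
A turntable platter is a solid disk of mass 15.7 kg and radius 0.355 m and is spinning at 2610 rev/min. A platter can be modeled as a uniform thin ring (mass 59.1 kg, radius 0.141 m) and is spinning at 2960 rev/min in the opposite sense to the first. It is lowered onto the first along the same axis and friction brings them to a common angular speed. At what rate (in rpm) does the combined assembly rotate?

No external torque acts about the common axis, so total angular momentum is conserved.
Moments of inertia: I_A = ½(15.7)(0.355)² = 0.9893 kg·m²; I_B = (59.1)(0.141)² = 1.175 kg·m².
Taking A's sense as positive: L = (0.9893)(2610) − (1.175)(2960) = -895.8 kg·m²·rpm.
Combined I = 0.9893 + 1.175 = 2.164 kg·m².
ω_f = L / I = -895.8 / 2.164 = -413.9 rpm.

|ω_f| ≈ 414 rpm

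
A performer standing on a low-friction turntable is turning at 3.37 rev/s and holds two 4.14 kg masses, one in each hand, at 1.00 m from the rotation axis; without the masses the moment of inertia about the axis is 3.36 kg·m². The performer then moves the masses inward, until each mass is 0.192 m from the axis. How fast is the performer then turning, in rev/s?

No external torque acts about the spin axis, so angular momentum is conserved.
I₁ = 3.36 + 2(4.14)(1.00)² = 11.64 kg·m²; I₂ = 3.36 + 2(4.14)(0.192)² = 3.665 kg·m².
ω₂ = I₁ω₁ / I₂ = (11.64)(3.37 rev/s) / (3.665) = 10.70 rev/s.

ω₂ ≈ 10.7 rev/s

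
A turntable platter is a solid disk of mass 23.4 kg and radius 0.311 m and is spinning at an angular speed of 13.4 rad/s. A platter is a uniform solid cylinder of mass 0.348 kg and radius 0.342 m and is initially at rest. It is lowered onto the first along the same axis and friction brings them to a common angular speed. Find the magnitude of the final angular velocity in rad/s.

|ω_f| ≈ 13.2 rad/s

The coupling torques are internal; angular momentum about the shared axis is conserved.
Moments of inertia: I_A = ½(23.4)(0.311)² = 1.132 kg·m²; I_B = ½(0.348)(0.342)² = 0.02035 kg·m².
Taking A's sense as positive: L = (1.132)(13.4) = 15.16 kg·m²·rad/s.
Combined I = 1.132 + 0.02035 = 1.152 kg·m².
ω_f = L / I = 15.16 / 1.152 = 13.16 rad/s.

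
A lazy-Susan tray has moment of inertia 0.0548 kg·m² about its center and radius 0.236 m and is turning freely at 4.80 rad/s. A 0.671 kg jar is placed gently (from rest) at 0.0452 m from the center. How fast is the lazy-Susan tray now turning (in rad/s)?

ω_f ≈ 4.68 rad/s

The added mass arrives with no angular momentum about the center, and any external torque about the center is negligible, so the system's angular momentum is conserved.
Added inertia Σmr² = (0.671)(0.0452)² = 0.001371 kg·m²; I_f = 0.05480 + 0.001371 = 0.05617 kg·m².
ω_f = I_p ω_i / I_f = (0.05480)(4.80) / 0.05617 = 4.683 rad/s.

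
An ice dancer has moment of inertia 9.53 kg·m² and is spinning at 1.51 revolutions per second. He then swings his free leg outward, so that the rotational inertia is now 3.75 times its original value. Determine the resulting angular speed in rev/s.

ω₂ ≈ 0.403 rev/s

With no external torque about the axis, L is conserved: I₁ω₁ = I₂ω₂.
I₂ = 3.75 × 9.53 = 35.74 kg·m².
ω₂ = I₁ω₁ / I₂ = (9.530)(1.51 rev/s) / (35.74) = 0.4027 rev/s.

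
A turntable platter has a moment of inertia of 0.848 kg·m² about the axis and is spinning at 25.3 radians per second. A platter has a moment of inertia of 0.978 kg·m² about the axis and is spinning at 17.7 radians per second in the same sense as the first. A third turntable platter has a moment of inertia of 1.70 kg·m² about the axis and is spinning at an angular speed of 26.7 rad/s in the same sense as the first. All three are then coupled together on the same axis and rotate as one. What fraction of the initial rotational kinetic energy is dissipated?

fraction ≈ 0.0255

No external torque acts about the common axis, so total angular momentum is conserved.
Taking A's sense as positive: L = (0.8480)(25.3) + (0.9780)(17.7) + (1.700)(26.7) = 84.16 kg·m²·rad/s.
Combined I = 0.8480 + 0.9780 + 1.700 = 3.526 kg·m².
ω_f = L / I = 84.16 / 3.526 = 23.87 rad/s.
KE_i = ½ΣIω² = 1031 J; KE_f = ½(3.526)(23.87)² = 1004 J.
Fraction dissipated = (KE_i − KE_f)/KE_i = 0.02551.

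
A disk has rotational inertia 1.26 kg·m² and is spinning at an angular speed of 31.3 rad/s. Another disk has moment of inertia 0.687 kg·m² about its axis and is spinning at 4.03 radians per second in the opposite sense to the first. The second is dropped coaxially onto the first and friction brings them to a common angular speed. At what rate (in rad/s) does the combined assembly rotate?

No external torque acts about the common axis, so total angular momentum is conserved.
Taking A's sense as positive: L = (1.260)(31.3) − (0.6870)(4.03) = 36.67 kg·m²·rad/s.
Combined I = 1.260 + 0.6870 = 1.947 kg·m².
ω_f = L / I = 36.67 / 1.947 = 18.83 rad/s.

|ω_f| ≈ 18.8 rad/s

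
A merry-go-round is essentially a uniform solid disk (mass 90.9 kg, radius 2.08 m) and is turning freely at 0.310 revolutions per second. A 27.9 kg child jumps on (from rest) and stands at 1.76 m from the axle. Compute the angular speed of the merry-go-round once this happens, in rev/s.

ω_f ≈ 0.215 rev/s

No external torque acts about the axle; L_before = L_after.
I_p = ½(90.9)(2.08)² = 196.6 kg·m².
Added inertia Σmr² = (27.9)(1.76)² = 86.42 kg·m²; I_f = 196.6 + 86.42 = 283.1 kg·m².
ω_f = I_p ω_i / I_f = (196.6)(0.310) / 283.1 = 0.2154 rev/s.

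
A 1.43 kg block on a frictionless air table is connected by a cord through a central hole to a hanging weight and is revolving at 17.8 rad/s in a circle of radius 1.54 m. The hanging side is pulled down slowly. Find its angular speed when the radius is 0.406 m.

The constraining force is radial, so m r² ω about the center is conserved.
ω₂ = ω₁ (r₁/r₂)² = (17.8)(1.54/0.406)² = 256.1 rad/s.

ω₂ ≈ 256 rad/s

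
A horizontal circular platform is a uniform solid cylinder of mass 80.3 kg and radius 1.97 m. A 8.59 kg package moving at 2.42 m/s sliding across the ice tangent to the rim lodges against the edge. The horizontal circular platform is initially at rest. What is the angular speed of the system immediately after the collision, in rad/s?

|ω_f| ≈ 0.216 rad/s

About the central axle the impulsive forces during the collision are internal, so angular momentum about that axis is conserved.
I_p = ½(80.3)(1.97)² = 155.8 kg·m². Taking the sense of the package's angular momentum as positive, L_{package} = m v R = (8.59)(2.42)(1.97) = 40.95 kg·m²/s.
L_i = 0 + 40.95 = 40.95 kg·m²/s.
After sticking, I_f = I_p + m R² = 155.8 + (8.59)(1.97)² = 189.2 kg·m².
ω_f = L_i / I_f = 40.95 / 189.2 = 0.2165 rad/s.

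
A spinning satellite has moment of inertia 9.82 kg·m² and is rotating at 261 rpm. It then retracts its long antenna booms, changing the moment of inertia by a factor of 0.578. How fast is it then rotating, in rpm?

No external torque acts about the spin axis, so angular momentum is conserved.
I₂ = 0.578 × 9.82 = 5.676 kg·m².
ω₂ = I₁ω₁ / I₂ = (9.820)(261 rpm) / (5.676) = 451.6 rpm.

ω₂ ≈ 452 rpm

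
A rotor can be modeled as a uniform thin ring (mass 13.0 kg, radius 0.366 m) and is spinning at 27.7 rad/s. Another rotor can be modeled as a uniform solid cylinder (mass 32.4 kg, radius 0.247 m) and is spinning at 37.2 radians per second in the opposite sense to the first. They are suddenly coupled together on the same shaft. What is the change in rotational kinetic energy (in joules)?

ΔKE ≈ -1330 J

The coupling torques are internal; angular momentum about the shared axis is conserved.
Moments of inertia: I_A = (13.0)(0.366)² = 1.741 kg·m²; I_B = ½(32.4)(0.247)² = 0.9883 kg·m².
Taking A's sense as positive: L = (1.741)(27.7) − (0.9883)(37.2) = 11.47 kg·m²·rad/s.
Combined I = 1.741 + 0.9883 = 2.730 kg·m².
ω_f = L / I = 11.47 / 2.730 = 4.202 rad/s.
KE_i = ½ΣIω² = 1352 J; KE_f = ½(2.730)(4.202)² = 24.10 J.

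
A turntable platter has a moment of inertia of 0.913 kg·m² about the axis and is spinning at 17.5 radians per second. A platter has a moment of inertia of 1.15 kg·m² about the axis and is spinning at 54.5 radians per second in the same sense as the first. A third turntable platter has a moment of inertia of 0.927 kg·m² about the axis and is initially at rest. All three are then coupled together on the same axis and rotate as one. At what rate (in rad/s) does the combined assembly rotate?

|ω_f| ≈ 26.3 rad/s

No external torque acts about the common axis, so total angular momentum is conserved.
Taking A's sense as positive: L = (0.9130)(17.5) + (1.150)(54.5) = 78.65 kg·m²·rad/s.
Combined I = 0.9130 + 1.150 + 0.9270 = 2.990 kg·m².
ω_f = L / I = 78.65 / 2.990 = 26.31 rad/s.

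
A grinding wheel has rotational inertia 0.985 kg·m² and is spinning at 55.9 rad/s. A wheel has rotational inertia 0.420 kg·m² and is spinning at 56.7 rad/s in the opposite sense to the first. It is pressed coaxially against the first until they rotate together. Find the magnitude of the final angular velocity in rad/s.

|ω_f| ≈ 22.2 rad/s

The coupling torques are internal; angular momentum about the shared axis is conserved.
Taking A's sense as positive: L = (0.9850)(55.9) − (0.4200)(56.7) = 31.25 kg·m²·rad/s.
Combined I = 0.9850 + 0.4200 = 1.405 kg·m².
ω_f = L / I = 31.25 / 1.405 = 22.24 rad/s.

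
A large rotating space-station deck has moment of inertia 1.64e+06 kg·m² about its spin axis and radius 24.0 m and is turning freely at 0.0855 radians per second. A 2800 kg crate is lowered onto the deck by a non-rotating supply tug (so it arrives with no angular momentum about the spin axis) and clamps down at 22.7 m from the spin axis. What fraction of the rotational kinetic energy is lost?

No external torque acts about the spin axis; L_before = L_after.
Added inertia Σmr² = (2800)(22.7)² = 1.443e+06 kg·m²; I_f = 1.640e+06 + 1.443e+06 = 3.083e+06 kg·m².
ω_f = I_p ω_i / I_f = (1.640e+06)(0.0855) / 3.083e+06 = 0.04548 rad/s.
KE_i = ½(1.640e+06)(0.08550 rad/s)² = 5994 J; KE_f = ½(3.083e+06)(0.04548)² = 3189 J.
Fraction lost = 0.4680.

fraction ≈ 0.468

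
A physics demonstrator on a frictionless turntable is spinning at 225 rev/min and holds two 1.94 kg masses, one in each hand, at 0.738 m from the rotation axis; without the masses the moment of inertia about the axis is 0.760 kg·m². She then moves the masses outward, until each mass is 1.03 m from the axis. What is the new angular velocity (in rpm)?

ω₂ ≈ 133 rpm

Angular momentum about the spin axis is conserved since the torque about it is zero.
I₁ = 0.760 + 2(1.94)(0.738)² = 2.873 kg·m²; I₂ = 0.760 + 2(1.94)(1.03)² = 4.876 kg·m².
ω₂ = I₁ω₁ / I₂ = (2.873)(225 rpm) / (4.876) = 132.6 rpm.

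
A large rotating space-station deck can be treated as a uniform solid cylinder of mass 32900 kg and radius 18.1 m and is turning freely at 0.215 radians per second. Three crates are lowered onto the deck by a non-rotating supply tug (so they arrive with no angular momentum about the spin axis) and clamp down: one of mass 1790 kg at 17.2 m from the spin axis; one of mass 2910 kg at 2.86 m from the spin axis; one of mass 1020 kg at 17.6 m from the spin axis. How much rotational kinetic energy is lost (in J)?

energy lost ≈ 17300 J

The added mass arrives with no angular momentum about the spin axis, and any external torque about the spin axis is negligible, so the system's angular momentum is conserved.
I_p = ½(32900)(18.1)² = 5.389e+06 kg·m².
Added inertia Σmr² = (1790)(17.2)² + (2910)(2.86)² + (1020)(17.6)² = 8.693e+05 kg·m²; I_f = 5.389e+06 + 8.693e+05 = 6.258e+06 kg·m².
ω_f = I_p ω_i / I_f = (5.389e+06)(0.215) / 6.258e+06 = 0.1851 rad/s.
KE_i = ½(5.389e+06)(0.2150 rad/s)² = 1.246e+05 J; KE_f = ½(6.258e+06)(0.1851)² = 1.073e+05 J.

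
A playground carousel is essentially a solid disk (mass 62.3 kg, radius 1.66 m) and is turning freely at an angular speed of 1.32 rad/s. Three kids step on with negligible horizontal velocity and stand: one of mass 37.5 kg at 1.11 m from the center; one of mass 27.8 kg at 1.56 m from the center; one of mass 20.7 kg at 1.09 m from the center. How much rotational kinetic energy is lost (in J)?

energy lost ≈ 46.2 J

The added mass arrives with no angular momentum about the center, and any external torque about the center is negligible, so the system's angular momentum is conserved.
I_p = ½(62.3)(1.66)² = 85.84 kg·m².
Added inertia Σmr² = (37.5)(1.11)² + (27.8)(1.56)² + (20.7)(1.09)² = 138.5 kg·m²; I_f = 85.84 + 138.5 = 224.3 kg·m².
ω_f = I_p ω_i / I_f = (85.84)(1.32) / 224.3 = 0.5052 rad/s.
KE_i = ½(85.84)(1.320 rad/s)² = 74.78 J; KE_f = ½(224.3)(0.5052)² = 28.62 J.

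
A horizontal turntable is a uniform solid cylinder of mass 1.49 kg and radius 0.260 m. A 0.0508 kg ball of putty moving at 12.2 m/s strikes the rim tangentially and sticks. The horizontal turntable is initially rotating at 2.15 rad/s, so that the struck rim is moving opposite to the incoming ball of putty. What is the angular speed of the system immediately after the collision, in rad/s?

About the axle the impulsive forces during the collision are internal, so angular momentum about that axis is conserved.
I_p = ½(1.49)(0.260)² = 0.05036 kg·m². Taking the sense of the ball of putty's angular momentum as positive, L_{ball} = m v R = (0.0508)(12.2)(0.260) = 0.1611 kg·m²/s.
L_i = −I_p ω_p + m v R = −(0.05036)(2.15) + 0.1611 = 0.05286 kg·m²/s.
After sticking, I_f = I_p + m R² = 0.05036 + (0.0508)(0.260)² = 0.05380 kg·m².
ω_f = L_i / I_f = 0.05286 / 0.05380 = 0.9826 rad/s.

|ω_f| ≈ 0.983 rad/s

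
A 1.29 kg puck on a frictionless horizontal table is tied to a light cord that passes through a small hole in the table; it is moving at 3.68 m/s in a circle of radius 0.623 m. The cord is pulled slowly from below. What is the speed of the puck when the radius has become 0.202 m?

v₂ ≈ 11.3 m/s

The only horizontal force on the mass is along the cord (radial), so it exerts no torque about the hole and angular momentum m v r is conserved.
v₂ = v₁ r₁ / r₂ = (3.68)(0.623) / (0.202) = 11.35 m/s.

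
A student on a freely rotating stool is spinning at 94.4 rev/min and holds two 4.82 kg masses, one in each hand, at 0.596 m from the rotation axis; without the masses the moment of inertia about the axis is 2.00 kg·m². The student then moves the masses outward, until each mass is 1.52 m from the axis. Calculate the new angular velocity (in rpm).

ω₂ ≈ 21.1 rpm

With no external torque about the axis, L is conserved: I₁ω₁ = I₂ω₂.
I₁ = 2.00 + 2(4.82)(0.596)² = 5.424 kg·m²; I₂ = 2.00 + 2(4.82)(1.52)² = 24.27 kg·m².
ω₂ = I₁ω₁ / I₂ = (5.424)(94.4 rpm) / (24.27) = 21.10 rpm.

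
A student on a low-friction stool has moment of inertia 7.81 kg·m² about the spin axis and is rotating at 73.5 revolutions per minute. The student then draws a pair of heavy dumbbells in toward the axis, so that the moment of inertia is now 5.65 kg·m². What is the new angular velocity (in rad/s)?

Angular momentum about the spin axis is conserved since the torque about it is zero.
ω₂ = I₁ω₁ / I₂ = (7.810)(73.5 rpm) / (5.650) = 101.6 rpm = 10.64 rad/s.

ω₂ ≈ 10.6 rad/s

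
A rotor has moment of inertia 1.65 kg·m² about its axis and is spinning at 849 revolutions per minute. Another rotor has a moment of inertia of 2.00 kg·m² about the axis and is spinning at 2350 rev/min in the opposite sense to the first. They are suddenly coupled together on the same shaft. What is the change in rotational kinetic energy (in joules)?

ΔKE ≈ -50700 J

The coupling torques are internal; angular momentum about the shared axis is conserved.
Taking A's sense as positive: L = (1.650)(849) − (2.000)(2350) = -3299 kg·m²·rpm.
Combined I = 1.650 + 2.000 = 3.650 kg·m².
ω_f = L / I = -3299 / 3.650 = -903.9 rpm.
KE_i = ½ΣIω² = 67080 J; KE_f = ½(3.650)(94.65)² = 16350 J.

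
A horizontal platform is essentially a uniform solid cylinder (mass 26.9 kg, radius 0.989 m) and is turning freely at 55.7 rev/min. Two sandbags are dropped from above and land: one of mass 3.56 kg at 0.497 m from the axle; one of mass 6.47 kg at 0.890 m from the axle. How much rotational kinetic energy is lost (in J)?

energy lost ≈ 70.1 J

No external torque acts about the axle; L_before = L_after.
I_p = ½(26.9)(0.989)² = 13.16 kg·m².
Added inertia Σmr² = (3.56)(0.497)² + (6.47)(0.890)² = 6.004 kg·m²; I_f = 13.16 + 6.004 = 19.16 kg·m².
ω_f = I_p ω_i / I_f = (13.16)(55.7) / 19.16 = 38.25 rpm.
KE_i = ½(13.16)(5.833 rad/s)² = 223.8 J; KE_f = ½(19.16)(4.005)² = 153.7 J.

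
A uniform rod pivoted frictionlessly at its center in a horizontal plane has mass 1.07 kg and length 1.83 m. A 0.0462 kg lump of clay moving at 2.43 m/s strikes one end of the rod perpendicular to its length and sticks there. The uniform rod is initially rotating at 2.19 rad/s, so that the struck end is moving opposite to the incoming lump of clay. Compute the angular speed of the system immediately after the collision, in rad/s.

|ω_f| ≈ 1.63 rad/s

About the pivot the impulsive forces during the collision are internal, so angular momentum about that axis is conserved.
I_p = (1/12)(1.07)(1.83)² = 0.2986 kg·m². Taking the sense of the lump of clay's angular momentum as positive, L_{lump} = m v R = (0.0462)(2.43)(1.83/2) = 0.1027 kg·m²/s.
L_i = −I_p ω_p + m v R = −(0.2986)(2.19) + 0.1027 = -0.5512 kg·m²/s.
After sticking, I_f = I_p + m R² = 0.2986 + (0.0462)(1.83/2)² = 0.3373 kg·m².
ω_f = L_i / I_f = -0.5512 / 0.3373 = -1.634 rad/s.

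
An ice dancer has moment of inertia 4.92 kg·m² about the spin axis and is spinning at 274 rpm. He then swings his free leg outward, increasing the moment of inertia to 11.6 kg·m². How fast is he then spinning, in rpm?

Angular momentum about the spin axis is conserved since the torque about it is zero.
ω₂ = I₁ω₁ / I₂ = (4.920)(274 rpm) / (11.60) = 116.2 rpm.

ω₂ ≈ 116 rpm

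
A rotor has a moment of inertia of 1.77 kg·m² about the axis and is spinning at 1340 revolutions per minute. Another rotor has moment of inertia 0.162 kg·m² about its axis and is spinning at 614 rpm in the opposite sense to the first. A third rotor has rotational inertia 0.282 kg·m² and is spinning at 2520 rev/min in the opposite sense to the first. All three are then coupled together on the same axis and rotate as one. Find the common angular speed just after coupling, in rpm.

The coupling torques are internal; angular momentum about the shared axis is conserved.
Taking A's sense as positive: L = (1.770)(1340) − (0.1620)(614) − (0.2820)(2520) = 1562 kg·m²·rpm.
Combined I = 1.770 + 0.1620 + 0.2820 = 2.214 kg·m².
ω_f = L / I = 1562 / 2.214 = 705.4 rpm.

|ω_f| ≈ 705 rpm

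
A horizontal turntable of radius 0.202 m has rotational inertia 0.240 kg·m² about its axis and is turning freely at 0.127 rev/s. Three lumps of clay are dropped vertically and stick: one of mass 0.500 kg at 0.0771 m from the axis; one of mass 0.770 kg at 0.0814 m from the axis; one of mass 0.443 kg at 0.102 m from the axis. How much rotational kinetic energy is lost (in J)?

The added mass arrives with no angular momentum about the axis, and any external torque about the axis is negligible, so the system's angular momentum is conserved.
Added inertia Σmr² = (0.500)(0.0771)² + (0.770)(0.0814)² + (0.443)(0.102)² = 0.01268 kg·m²; I_f = 0.2400 + 0.01268 = 0.2527 kg·m².
ω_f = I_p ω_i / I_f = (0.2400)(0.127) / 0.2527 = 0.1206 rev/s.
KE_i = ½(0.2400)(0.7980 rad/s)² = 0.07641 J; KE_f = ½(0.2527)(0.7579)² = 0.07257 J.

energy lost ≈ 0.00384 J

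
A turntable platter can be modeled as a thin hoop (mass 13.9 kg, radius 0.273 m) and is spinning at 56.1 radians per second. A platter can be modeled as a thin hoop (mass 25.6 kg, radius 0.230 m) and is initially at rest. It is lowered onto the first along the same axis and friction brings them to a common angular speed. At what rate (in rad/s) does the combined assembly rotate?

No external torque acts about the common axis, so total angular momentum is conserved.
Moments of inertia: I_A = (13.9)(0.273)² = 1.036 kg·m²; I_B = (25.6)(0.230)² = 1.354 kg·m².
Taking A's sense as positive: L = (1.036)(56.1) = 58.12 kg·m²·rad/s.
Combined I = 1.036 + 1.354 = 2.390 kg·m².
ω_f = L / I = 58.12 / 2.390 = 24.31 rad/s.

|ω_f| ≈ 24.3 rad/s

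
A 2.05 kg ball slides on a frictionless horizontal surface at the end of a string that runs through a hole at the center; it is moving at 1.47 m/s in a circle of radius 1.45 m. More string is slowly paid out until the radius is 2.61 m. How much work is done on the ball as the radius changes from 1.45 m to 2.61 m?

The only horizontal force on the mass is along the cord (radial), so it exerts no torque about the hole and angular momentum m v r is conserved.
v₂ = v₁ r₁ / r₂ = (1.47)(1.45) / (2.61) = 0.8167 m/s.
W = ΔKE = ½m(v₂² − v₁²) = -1.531 J.

W ≈ -1.53 J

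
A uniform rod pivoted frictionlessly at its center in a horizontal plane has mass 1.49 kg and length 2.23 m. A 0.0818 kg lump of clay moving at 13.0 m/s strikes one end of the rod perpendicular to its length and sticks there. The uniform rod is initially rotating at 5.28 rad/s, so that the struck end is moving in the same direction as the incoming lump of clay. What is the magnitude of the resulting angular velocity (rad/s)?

|ω_f| ≈ 6.18 rad/s

The axle reaction passes through the pivot and exerts no torque about it; angular momentum about the pivot is conserved through the impact.
I_p = (1/12)(1.49)(2.23)² = 0.6175 kg·m². Taking the sense of the lump of clay's angular momentum as positive, L_{lump} = m v R = (0.0818)(13.0)(2.23/2) = 1.186 kg·m²/s.
L_i = +I_p ω_p + m v R = +(0.6175)(5.28) + 1.186 = 4.446 kg·m²/s.
After sticking, I_f = I_p + m R² = 0.6175 + (0.0818)(2.23/2)² = 0.7192 kg·m².
ω_f = L_i / I_f = 4.446 / 0.7192 = 6.182 rad/s.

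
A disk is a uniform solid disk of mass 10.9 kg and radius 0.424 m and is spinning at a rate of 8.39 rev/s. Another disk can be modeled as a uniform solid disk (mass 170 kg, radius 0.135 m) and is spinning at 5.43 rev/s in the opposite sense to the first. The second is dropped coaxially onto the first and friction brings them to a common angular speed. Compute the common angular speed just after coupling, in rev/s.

No external torque acts about the common axis, so total angular momentum is conserved.
Moments of inertia: I_A = ½(10.9)(0.424)² = 0.9798 kg·m²; I_B = ½(170)(0.135)² = 1.549 kg·m².
Taking A's sense as positive: L = (0.9798)(8.39) − (1.549)(5.43) = -0.1914 kg·m²·rev/s.
Combined I = 0.9798 + 1.549 = 2.529 kg·m².
ω_f = L / I = -0.1914 / 2.529 = -0.07569 rev/s.

|ω_f| ≈ 0.0757 rev/s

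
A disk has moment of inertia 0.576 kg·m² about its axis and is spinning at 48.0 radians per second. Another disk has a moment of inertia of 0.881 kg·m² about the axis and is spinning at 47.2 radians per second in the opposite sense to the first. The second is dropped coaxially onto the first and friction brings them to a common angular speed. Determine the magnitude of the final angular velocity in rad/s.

|ω_f| ≈ 9.56 rad/s

No external torque acts about the common axis, so total angular momentum is conserved.
Taking A's sense as positive: L = (0.5760)(48.0) − (0.8810)(47.2) = -13.94 kg·m²·rad/s.
Combined I = 0.5760 + 0.8810 = 1.457 kg·m².
ω_f = L / I = -13.94 / 1.457 = -9.564 rad/s.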